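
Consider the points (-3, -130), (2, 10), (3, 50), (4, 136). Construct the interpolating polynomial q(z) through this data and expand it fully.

q(z) = 3z^3 - 4z^2 + 3z - 4

L_0(z) = (z - 2)(z - 3)(z - 4) / [-210] = -(1/210)z^3 + (3/70)z^2 - (13/105)z + 4/35
L_1(z) = (z + 3)(z - 3)(z - 4) / [10] = (1/10)z^3 - (2/5)z^2 - (9/10)z + 18/5
L_2(z) = (z + 3)(z - 2)(z - 4) / [-6] = -(1/6)z^3 + (1/2)z^2 + (5/3)z - 4
L_3(z) = (z + 3)(z - 2)(z - 3) / [14] = (1/14)z^3 - (1/7)z^2 - (9/14)z + 9/7
q(z) = (-130)·L_0 + 10·L_1 + 50·L_2 + 136·L_3
  (-130)·L_0(z) = (13/21)z^3 - (39/7)z^2 + (338/21)z - 104/7
  10·L_1(z) = z^3 - 4z^2 - 9z + 36
  50·L_2(z) = -(25/3)z^3 + 25z^2 + (250/3)z - 200
  136·L_3(z) = (68/7)z^3 - (136/7)z^2 - (612/7)z + 1224/7
Adding term by term: 3z^3 - 4z^2 + 3z - 4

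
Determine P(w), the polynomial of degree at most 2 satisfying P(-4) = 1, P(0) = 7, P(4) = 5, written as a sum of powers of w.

Build the Lagrange basis polynomials:
L_0(w) = w(w - 4) / [32] = (1/32)w^2 - (1/8)w
L_1(w) = (w + 4)(w - 4) / [-16] = -(1/16)w^2 + 1
L_2(w) = (w + 4)w / [32] = (1/32)w^2 + (1/8)w
P(w) = 1·L_0 + 7·L_1 + 5·L_2
  1·L_0(w) = (1/32)w^2 - (1/8)w
  7·L_1(w) = -(7/16)w^2 + 7
  5·L_2(w) = (5/32)w^2 + (5/8)w
Adding term by term: -(1/4)w^2 + (1/2)w + 7

P(w) = -(1/4)w^2 + (1/2)w + 7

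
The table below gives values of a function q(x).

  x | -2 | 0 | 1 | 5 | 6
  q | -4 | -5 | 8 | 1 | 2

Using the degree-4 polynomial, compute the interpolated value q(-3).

1489/35

Using Newton's divided-difference form:
q[-2,0] = (-5 - (-4)) / (0 - (-2)) = -1/2
q[0,1] = (8 - (-5)) / (1 - 0) = 13
q[1,5] = (1 - 8) / (5 - 1) = -7/4
q[5,6] = (2 - 1) / (6 - 5) = 1
q[-2,0,1] = (13 - (-1/2)) / (1 - (-2)) = 9/2
q[0,1,5] = (-7/4 - 13) / (5 - 0) = -59/20
q[1,5,6] = (1 - (-7/4)) / (6 - 1) = 11/20
q[-2,0,1,5] = (-59/20 - 9/2) / (5 - (-2)) = -149/140
q[0,1,5,6] = (11/20 - (-59/20)) / (6 - 0) = 7/12
q[-2,0,1,5,6] = (7/12 - (-149/140)) / (6 - (-2)) = 173/840
q(-3) = -4 + (-1/2)·(-1) + (9/2)·(-1)·(-3) + (-149/140)·(-1)·(-3)·(-4) + (173/840)·(-1)·(-3)·(-4)·(-8) = 1489/35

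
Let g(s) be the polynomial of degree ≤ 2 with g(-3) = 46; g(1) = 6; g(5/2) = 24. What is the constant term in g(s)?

Build the Lagrange basis polynomials:
L_0(s) = (s - 1)(s - 5/2) / [22] = (1/22)s^2 - (7/44)s + 5/44
L_1(s) = (s + 3)(s - 5/2) / [-6] = -(1/6)s^2 - (1/12)s + 5/4
L_2(s) = (s + 3)(s - 1) / [33/4] = (4/33)s^2 + (8/33)s - 4/11
g(s) = 46·L_0 + 6·L_1 + 24·L_2
Only the constant term is needed; take it from each L_i and combine:
46·(5/44) + 6·(5/4) + 24·(-4/11) = 4

4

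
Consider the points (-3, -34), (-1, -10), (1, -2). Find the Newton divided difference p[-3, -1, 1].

p[-3,-1] = (-10 - (-34)) / (-1 - (-3)) = 12
p[-1,1] = (-2 - (-10)) / (1 - (-1)) = 4
p[-3,-1,1] = (4 - 12) / (1 - (-3)) = -2

-2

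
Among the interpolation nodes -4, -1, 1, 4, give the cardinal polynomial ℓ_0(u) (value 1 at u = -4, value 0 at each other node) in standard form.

ℓ_0(u) = (u + 1)(u - 1)(u - 4) / [(-3)·(-5)·(-8)]
       = (u^3 - 4u^2 - u + 4) / (-120)

ℓ_0(u) = -(1/120)u^3 + (1/30)u^2 + (1/120)u - 1/30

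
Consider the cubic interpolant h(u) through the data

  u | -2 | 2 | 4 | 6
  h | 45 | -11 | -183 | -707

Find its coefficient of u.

Build the Lagrange basis polynomials:
L_0(u) = (u - 2)(u - 4)(u - 6) / [-192] = -(1/192)u^3 + (1/16)u^2 - (11/48)u + 1/4
L_1(u) = (u + 2)(u - 4)(u - 6) / [32] = (1/32)u^3 - (1/4)u^2 + (1/8)u + 3/2
L_2(u) = (u + 2)(u - 2)(u - 6) / [-24] = -(1/24)u^3 + (1/4)u^2 + (1/6)u - 1
L_3(u) = (u + 2)(u - 2)(u - 4) / [64] = (1/64)u^3 - (1/16)u^2 - (1/16)u + 1/4
h(u) = 45·L_0 + (-11)·L_1 + (-183)·L_2 + (-707)·L_3
Only the coefficient of u is needed; take it from each L_i and combine:
45·(-11/48) + (-11)·(1/8) + (-183)·(1/6) + (-707)·(-1/16) = 2

2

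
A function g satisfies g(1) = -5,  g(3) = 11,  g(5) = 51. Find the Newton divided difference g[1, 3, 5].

g[1,3] = (11 - (-5)) / (3 - 1) = 8
g[3,5] = (51 - 11) / (5 - 3) = 20
g[1,3,5] = (20 - 8) / (5 - 1) = 3

3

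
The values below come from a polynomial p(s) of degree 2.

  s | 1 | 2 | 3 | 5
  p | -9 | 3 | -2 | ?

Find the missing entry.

-63

The 3 known values determine p uniquely (degree ≤ 2).
Evaluate each Lagrange basis at s = 5:
L_0(5) = (3)·(2)/[(-1)·(-2)] = 3
L_1(5) = (4)·(2)/[(1)·(-1)] = -8
L_2(5) = (4)·(3)/[(2)·(1)] = 6
Sum: (-9)·(3) + 3·(-8) + (-2)·(6) = -63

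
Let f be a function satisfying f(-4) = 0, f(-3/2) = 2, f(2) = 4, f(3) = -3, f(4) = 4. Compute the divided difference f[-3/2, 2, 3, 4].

f[-3/2,2] = (4 - 2) / (2 - (-3/2)) = 4/7
f[2,3] = (-3 - 4) / (3 - 2) = -7
f[3,4] = (4 - (-3)) / (4 - 3) = 7
f[-3/2,2,3] = (-7 - 4/7) / (3 - (-3/2)) = -106/63
f[2,3,4] = (7 - (-7)) / (4 - 2) = 7
f[-3/2,2,3,4] = (7 - (-106/63)) / (4 - (-3/2)) = 1094/693

1094/693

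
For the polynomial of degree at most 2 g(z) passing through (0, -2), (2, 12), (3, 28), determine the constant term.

-2

Build the Lagrange basis polynomials:
L_0(z) = (z - 2)(z - 3) / [6] = (1/6)z^2 - (5/6)z + 1
L_1(z) = z(z - 3) / [-2] = -(1/2)z^2 + (3/2)z
L_2(z) = z(z - 2) / [3] = (1/3)z^2 - (2/3)z
g(z) = (-2)·L_0 + 12·L_1 + 28·L_2
Only the constant term is needed; take it from each L_i and combine:
(-2)·(1) + 12·(0) + 28·(0) = -2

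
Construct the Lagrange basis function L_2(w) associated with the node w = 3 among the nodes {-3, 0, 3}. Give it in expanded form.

L_2(w) = (w + 3)w / [(6)·(3)]
       = (w^2 + 3w) / (18)

L_2(w) = (1/18)w^2 + (1/6)w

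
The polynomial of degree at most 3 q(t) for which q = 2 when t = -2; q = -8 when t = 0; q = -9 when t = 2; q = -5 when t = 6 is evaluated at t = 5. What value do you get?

-327/64

Using Newton's divided-difference form:
q[-2,0] = (-8 - 2) / (0 - (-2)) = -5
q[0,2] = (-9 - (-8)) / (2 - 0) = -1/2
q[2,6] = (-5 - (-9)) / (6 - 2) = 1
q[-2,0,2] = (-1/2 - (-5)) / (2 - (-2)) = 9/8
q[0,2,6] = (1 - (-1/2)) / (6 - 0) = 1/4
q[-2,0,2,6] = (1/4 - 9/8) / (6 - (-2)) = -7/64
q(5) = 2 + (-5)·(7) + (9/8)·(7)·(5) + (-7/64)·(7)·(5)·(3) = -327/64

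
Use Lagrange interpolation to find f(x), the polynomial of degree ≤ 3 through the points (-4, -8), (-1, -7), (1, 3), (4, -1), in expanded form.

f(x) = -(11/40)x^3 - (1/6)x^2 + (211/40)x - 11/6

Build the Lagrange basis polynomials:
L_0(x) = (x + 1)(x - 1)(x - 4) / [-120] = -(1/120)x^3 + (1/30)x^2 + (1/120)x - 1/30
L_1(x) = (x + 4)(x - 1)(x - 4) / [30] = (1/30)x^3 - (1/30)x^2 - (8/15)x + 8/15
L_2(x) = (x + 4)(x + 1)(x - 4) / [-30] = -(1/30)x^3 - (1/30)x^2 + (8/15)x + 8/15
L_3(x) = (x + 4)(x + 1)(x - 1) / [120] = (1/120)x^3 + (1/30)x^2 - (1/120)x - 1/30
f(x) = (-8)·L_0 + (-7)·L_1 + 3·L_2 + (-1)·L_3
  (-8)·L_0(x) = (1/15)x^3 - (4/15)x^2 - (1/15)x + 4/15
  (-7)·L_1(x) = -(7/30)x^3 + (7/30)x^2 + (56/15)x - 56/15
  3·L_2(x) = -(1/10)x^3 - (1/10)x^2 + (8/5)x + 8/5
  (-1)·L_3(x) = -(1/120)x^3 - (1/30)x^2 + (1/120)x + 1/30
Adding term by term: -(11/40)x^3 - (1/6)x^2 + (211/40)x - 11/6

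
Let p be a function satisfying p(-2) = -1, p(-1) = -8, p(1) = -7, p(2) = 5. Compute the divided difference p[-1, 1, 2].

23/6

p[-1,1] = (-7 - (-8)) / (1 - (-1)) = 1/2
p[1,2] = (5 - (-7)) / (2 - 1) = 12
p[-1,1,2] = (12 - 1/2) / (2 - (-1)) = 23/6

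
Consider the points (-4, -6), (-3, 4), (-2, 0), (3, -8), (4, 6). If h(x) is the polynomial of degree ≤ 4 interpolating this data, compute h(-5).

Using Newton's divided-difference form:
h[-4,-3] = (4 - (-6)) / (-3 - (-4)) = 10
h[-3,-2] = (0 - 4) / (-2 - (-3)) = -4
h[-2,3] = (-8 - 0) / (3 - (-2)) = -8/5
h[3,4] = (6 - (-8)) / (4 - 3) = 14
h[-4,-3,-2] = (-4 - 10) / (-2 - (-4)) = -7
h[-3,-2,3] = (-8/5 - (-4)) / (3 - (-3)) = 2/5
h[-2,3,4] = (14 - (-8/5)) / (4 - (-2)) = 13/5
h[-4,-3,-2,3] = (2/5 - (-7)) / (3 - (-4)) = 37/35
h[-3,-2,3,4] = (13/5 - 2/5) / (4 - (-3)) = 11/35
h[-4,-3,-2,3,4] = (11/35 - 37/35) / (4 - (-4)) = -13/140
h(-5) = -6 + 10·(-1) + (-7)·(-1)·(-2) + (37/35)·(-1)·(-2)·(-3) + (-13/140)·(-1)·(-2)·(-3)·(-8) = -204/5

-204/5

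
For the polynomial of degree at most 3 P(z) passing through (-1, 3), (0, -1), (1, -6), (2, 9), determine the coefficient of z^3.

L_0(z) = z(z - 1)(z - 2) / [-6] = -(1/6)z^3 + (1/2)z^2 - (1/3)z
L_1(z) = (z + 1)(z - 1)(z - 2) / [2] = (1/2)z^3 - z^2 - (1/2)z + 1
L_2(z) = (z + 1)z(z - 2) / [-2] = -(1/2)z^3 + (1/2)z^2 + z
L_3(z) = (z + 1)z(z - 1) / [6] = (1/6)z^3 - (1/6)z
P(z) = 3·L_0 + (-1)·L_1 + (-6)·L_2 + 9·L_3
Only the coefficient of z^3 is needed; take it from each L_i and combine:
3·(-1/6) + (-1)·(1/2) + (-6)·(-1/2) + 9·(1/6) = 7/2

7/2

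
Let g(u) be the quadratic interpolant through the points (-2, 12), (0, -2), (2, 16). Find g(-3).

31

Evaluate each Lagrange basis at u = -3:
L_0(-3) = (-3)·(-5)/[(-2)·(-4)] = 15/8
L_1(-3) = (-1)·(-5)/[(2)·(-2)] = -5/4
L_2(-3) = (-1)·(-3)/[(4)·(2)] = 3/8
Sum: 12·(15/8) + (-2)·(-5/4) + 16·(3/8) = 31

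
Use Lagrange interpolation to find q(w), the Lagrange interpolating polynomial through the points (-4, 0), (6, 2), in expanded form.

q(w) = (1/5)w + 4/5

Build the Lagrange basis polynomials:
L_0(w) = (w - 6) / [-10] = -(1/10)w + 3/5
L_1(w) = (w + 4) / [10] = (1/10)w + 2/5
q(w) = 0·L_0 + 2·L_1
  0·L_0(w) = 0
  2·L_1(w) = (1/5)w + 4/5
Adding term by term: (1/5)w + 4/5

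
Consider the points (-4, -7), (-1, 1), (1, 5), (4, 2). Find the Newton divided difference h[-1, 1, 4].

-3/5

h[-1,1] = (5 - 1) / (1 - (-1)) = 2
h[1,4] = (2 - 5) / (4 - 1) = -1
h[-1,1,4] = (-1 - 2) / (4 - (-1)) = -3/5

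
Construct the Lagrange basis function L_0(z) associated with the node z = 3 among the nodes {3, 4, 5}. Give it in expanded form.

L_0(z) = (1/2)z^2 - (9/2)z + 10

L_0(z) = (z - 4)(z - 5) / [(-1)·(-2)]
       = (z^2 - 9z + 20) / (2)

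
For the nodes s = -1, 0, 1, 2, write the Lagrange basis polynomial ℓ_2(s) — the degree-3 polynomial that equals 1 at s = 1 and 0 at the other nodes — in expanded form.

ℓ_2(s) = -(1/2)s^3 + (1/2)s^2 + s

ℓ_2(s) = (s + 1)s(s - 2) / [(2)·(1)·(-1)]
       = (s^3 - s^2 - 2s) / (-2)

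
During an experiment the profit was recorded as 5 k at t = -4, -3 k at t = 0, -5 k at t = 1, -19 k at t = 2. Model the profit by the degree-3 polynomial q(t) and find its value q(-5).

Evaluate each Lagrange basis at t = -5:
L_0(-5) = (-5)·(-6)·(-7)/[(-4)·(-5)·(-6)] = 7/4
L_1(-5) = (-1)·(-6)·(-7)/[(4)·(-1)·(-2)] = -21/4
L_2(-5) = (-1)·(-5)·(-7)/[(5)·(1)·(-1)] = 7
L_3(-5) = (-1)·(-5)·(-6)/[(6)·(2)·(1)] = -5/2
Sum: 5·(7/4) + (-3)·(-21/4) + (-5)·(7) + (-19)·(-5/2) = 37

37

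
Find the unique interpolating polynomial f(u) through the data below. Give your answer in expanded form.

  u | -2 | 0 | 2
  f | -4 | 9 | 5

L_0(u) = u(u - 2) / [8] = (1/8)u^2 - (1/4)u
L_1(u) = (u + 2)(u - 2) / [-4] = -(1/4)u^2 + 1
L_2(u) = (u + 2)u / [8] = (1/8)u^2 + (1/4)u
f(u) = (-4)·L_0 + 9·L_1 + 5·L_2
  (-4)·L_0(u) = -(1/2)u^2 + u
  9·L_1(u) = -(9/4)u^2 + 9
  5·L_2(u) = (5/8)u^2 + (5/4)u
Adding term by term: -(17/8)u^2 + (9/4)u + 9

f(u) = -(17/8)u^2 + (9/4)u + 9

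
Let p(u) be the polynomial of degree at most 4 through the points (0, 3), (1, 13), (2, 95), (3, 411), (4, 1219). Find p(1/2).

43/8

Evaluate each Lagrange basis at u = 1/2:
L_0(1/2) = (-1/2)·(-3/2)·(-5/2)·(-7/2)/[(-1)·(-2)·(-3)·(-4)] = 35/128
L_1(1/2) = (1/2)·(-3/2)·(-5/2)·(-7/2)/[(1)·(-1)·(-2)·(-3)] = 35/32
L_2(1/2) = (1/2)·(-1/2)·(-5/2)·(-7/2)/[(2)·(1)·(-1)·(-2)] = -35/64
L_3(1/2) = (1/2)·(-1/2)·(-3/2)·(-7/2)/[(3)·(2)·(1)·(-1)] = 7/32
L_4(1/2) = (1/2)·(-1/2)·(-3/2)·(-5/2)/[(4)·(3)·(2)·(1)] = -5/128
Sum: 3·(35/128) + 13·(35/32) + 95·(-35/64) + 411·(7/32) + 1219·(-5/128) = 43/8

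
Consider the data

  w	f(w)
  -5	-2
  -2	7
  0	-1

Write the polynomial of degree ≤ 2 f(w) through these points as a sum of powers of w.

Newton's divided differences:
f[-5,-2] = (7 - (-2)) / (-2 - (-5)) = 3
f[-2,0] = (-1 - 7) / (0 - (-2)) = -4
f[-5,-2,0] = (-4 - 3) / (0 - (-5)) = -7/5
f(w) = -2 + 3·(w + 5) + (-7/5)·(w + 5)(w + 2)
Expanding: f(w) = -(7/5)w^2 - (34/5)w - 1

f(w) = -(7/5)w^2 - (34/5)w - 1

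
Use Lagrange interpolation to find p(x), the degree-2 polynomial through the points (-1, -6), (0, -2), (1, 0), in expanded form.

Build the Lagrange basis polynomials:
L_0(x) = x(x - 1) / [2] = (1/2)x^2 - (1/2)x
L_1(x) = (x + 1)(x - 1) / [-1] = -x^2 + 1
L_2(x) = (x + 1)x / [2] = (1/2)x^2 + (1/2)x
p(x) = (-6)·L_0 + (-2)·L_1 + 0·L_2
  (-6)·L_0(x) = -3x^2 + 3x
  (-2)·L_1(x) = 2x^2 - 2
  0·L_2(x) = 0
Adding term by term: -x^2 + 3x - 2

p(x) = -x^2 + 3x - 2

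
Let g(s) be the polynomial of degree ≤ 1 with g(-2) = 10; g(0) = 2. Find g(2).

-6

L_0(2) = (2)/[(-2)] = -1
L_1(2) = (4)/[(2)] = 2
Sum: 10·(-1) + 2·(2) = -6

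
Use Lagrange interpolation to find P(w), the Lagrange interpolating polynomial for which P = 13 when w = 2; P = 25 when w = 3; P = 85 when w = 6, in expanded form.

L_0(w) = (w - 3)(w - 6) / [4] = (1/4)w^2 - (9/4)w + 9/2
L_1(w) = (w - 2)(w - 6) / [-3] = -(1/3)w^2 + (8/3)w - 4
L_2(w) = (w - 2)(w - 3) / [12] = (1/12)w^2 - (5/12)w + 1/2
P(w) = 13·L_0 + 25·L_1 + 85·L_2
  13·L_0(w) = (13/4)w^2 - (117/4)w + 117/2
  25·L_1(w) = -(25/3)w^2 + (200/3)w - 100
  85·L_2(w) = (85/12)w^2 - (425/12)w + 85/2
Adding term by term: 2w^2 + 2w + 1

P(w) = 2w^2 + 2w + 1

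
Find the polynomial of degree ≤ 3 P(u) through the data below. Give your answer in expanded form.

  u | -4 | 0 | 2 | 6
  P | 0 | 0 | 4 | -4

L_0(u) = u(u - 2)(u - 6) / [-240] = -(1/240)u^3 + (1/30)u^2 - (1/20)u
L_1(u) = (u + 4)(u - 2)(u - 6) / [48] = (1/48)u^3 - (1/12)u^2 - (5/12)u + 1
L_2(u) = (u + 4)u(u - 6) / [-48] = -(1/48)u^3 + (1/24)u^2 + (1/2)u
L_3(u) = (u + 4)u(u - 2) / [240] = (1/240)u^3 + (1/120)u^2 - (1/30)u
P(u) = 0·L_0 + 0·L_1 + 4·L_2 + (-4)·L_3
  0·L_0(u) = 0
  0·L_1(u) = 0
  4·L_2(u) = -(1/12)u^3 + (1/6)u^2 + 2u
  (-4)·L_3(u) = -(1/60)u^3 - (1/30)u^2 + (2/15)u
Adding term by term: -(1/10)u^3 + (2/15)u^2 + (32/15)u

P(u) = -(1/10)u^3 + (2/15)u^2 + (32/15)u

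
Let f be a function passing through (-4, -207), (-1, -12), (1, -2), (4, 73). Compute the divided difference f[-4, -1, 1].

-12

f[-4,-1] = (-12 - (-207)) / (-1 - (-4)) = 65
f[-1,1] = (-2 - (-12)) / (1 - (-1)) = 5
f[-4,-1,1] = (5 - 65) / (1 - (-4)) = -12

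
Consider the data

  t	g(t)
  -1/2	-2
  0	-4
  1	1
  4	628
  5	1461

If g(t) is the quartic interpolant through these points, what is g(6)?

Evaluate each Lagrange basis at t = 6:
L_0(6) = (6)·(5)·(2)·(1)/[(-1/2)·(-3/2)·(-9/2)·(-11/2)] = 320/99
L_1(6) = (13/2)·(5)·(2)·(1)/[(1/2)·(-1)·(-4)·(-5)] = -13/2
L_2(6) = (13/2)·(6)·(2)·(1)/[(3/2)·(1)·(-3)·(-4)] = 13/3
L_3(6) = (13/2)·(6)·(5)·(1)/[(9/2)·(4)·(3)·(-1)] = -65/18
L_4(6) = (13/2)·(6)·(5)·(2)/[(11/2)·(5)·(4)·(1)] = 39/11
Sum: (-2)·(320/99) + (-4)·(-13/2) + 1·(13/3) + 628·(-65/18) + 1461·(39/11) = 2936

2936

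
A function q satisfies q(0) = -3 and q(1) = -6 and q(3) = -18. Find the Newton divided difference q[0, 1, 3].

q[0,1] = (-6 - (-3)) / (1 - 0) = -3
q[1,3] = (-18 - (-6)) / (3 - 1) = -6
q[0,1,3] = (-6 - (-3)) / (3 - 0) = -1

-1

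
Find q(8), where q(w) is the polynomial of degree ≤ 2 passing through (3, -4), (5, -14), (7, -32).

-44

Evaluate each Lagrange basis at w = 8:
L_0(8) = (3)·(1)/[(-2)·(-4)] = 3/8
L_1(8) = (5)·(1)/[(2)·(-2)] = -5/4
L_2(8) = (5)·(3)/[(4)·(2)] = 15/8
Sum: (-4)·(3/8) + (-14)·(-5/4) + (-32)·(15/8) = -44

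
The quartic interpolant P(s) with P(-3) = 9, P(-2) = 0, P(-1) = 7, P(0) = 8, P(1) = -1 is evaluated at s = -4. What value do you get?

Evaluate each Lagrange basis at s = -4:
L_0(-4) = (-2)·(-3)·(-4)·(-5)/[(-1)·(-2)·(-3)·(-4)] = 5
L_1(-4) = (-1)·(-3)·(-4)·(-5)/[(1)·(-1)·(-2)·(-3)] = -10
L_2(-4) = (-1)·(-2)·(-4)·(-5)/[(2)·(1)·(-1)·(-2)] = 10
L_3(-4) = (-1)·(-2)·(-3)·(-5)/[(3)·(2)·(1)·(-1)] = -5
L_4(-4) = (-1)·(-2)·(-3)·(-4)/[(4)·(3)·(2)·(1)] = 1
Sum: 9·(5) + 0 + 7·(10) + 8·(-5) + (-1)·(1) = 74

74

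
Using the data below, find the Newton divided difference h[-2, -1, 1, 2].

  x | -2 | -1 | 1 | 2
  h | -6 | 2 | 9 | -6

-7/6

h[-2,-1] = (2 - (-6)) / (-1 - (-2)) = 8
h[-1,1] = (9 - 2) / (1 - (-1)) = 7/2
h[1,2] = (-6 - 9) / (2 - 1) = -15
h[-2,-1,1] = (7/2 - 8) / (1 - (-2)) = -3/2
h[-1,1,2] = (-15 - 7/2) / (2 - (-1)) = -37/6
h[-2,-1,1,2] = (-37/6 - (-3/2)) / (2 - (-2)) = -7/6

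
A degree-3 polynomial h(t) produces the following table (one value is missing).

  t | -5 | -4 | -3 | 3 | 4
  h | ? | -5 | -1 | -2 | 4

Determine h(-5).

The 4 known values determine h uniquely (degree ≤ 3).
L_0(-5) = (-2)·(-8)·(-9)/[(-1)·(-7)·(-8)] = 18/7
L_1(-5) = (-1)·(-8)·(-9)/[(1)·(-6)·(-7)] = -12/7
L_2(-5) = (-1)·(-2)·(-9)/[(7)·(6)·(-1)] = 3/7
L_3(-5) = (-1)·(-2)·(-8)/[(8)·(7)·(1)] = -2/7
Sum: (-5)·(18/7) + (-1)·(-12/7) + (-2)·(3/7) + 4·(-2/7) = -92/7

-92/7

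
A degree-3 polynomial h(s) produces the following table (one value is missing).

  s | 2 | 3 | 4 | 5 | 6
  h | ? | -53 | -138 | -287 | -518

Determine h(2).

-14

The 4 known values determine h uniquely (degree ≤ 3).
Evaluate each Lagrange basis at s = 2:
L_0(2) = (-2)·(-3)·(-4)/[(-1)·(-2)·(-3)] = 4
L_1(2) = (-1)·(-3)·(-4)/[(1)·(-1)·(-2)] = -6
L_2(2) = (-1)·(-2)·(-4)/[(2)·(1)·(-1)] = 4
L_3(2) = (-1)·(-2)·(-3)/[(3)·(2)·(1)] = -1
Sum: (-53)·(4) + (-138)·(-6) + (-287)·(4) + (-518)·(-1) = -14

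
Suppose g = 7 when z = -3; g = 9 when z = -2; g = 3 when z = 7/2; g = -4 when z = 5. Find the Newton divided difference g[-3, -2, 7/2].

g[-3,-2] = (9 - 7) / (-2 - (-3)) = 2
g[-2,7/2] = (3 - 9) / (7/2 - (-2)) = -12/11
g[-3,-2,7/2] = (-12/11 - 2) / (7/2 - (-3)) = -68/143

-68/143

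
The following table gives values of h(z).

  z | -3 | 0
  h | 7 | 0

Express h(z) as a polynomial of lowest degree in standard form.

h(z) = -(7/3)z

L_0(z) = z / [-3] = -(1/3)z
L_1(z) = (z + 3) / [3] = (1/3)z + 1
h(z) = 7·L_0 + 0·L_1
  7·L_0(z) = -(7/3)z
  0·L_1(z) = 0
Adding term by term: -(7/3)z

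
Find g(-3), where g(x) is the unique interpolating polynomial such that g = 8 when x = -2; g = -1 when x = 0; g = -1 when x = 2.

127/8

Evaluate each Lagrange basis at x = -3:
L_0(-3) = (-3)·(-5)/[(-2)·(-4)] = 15/8
L_1(-3) = (-1)·(-5)/[(2)·(-2)] = -5/4
L_2(-3) = (-1)·(-3)/[(4)·(2)] = 3/8
Sum: 8·(15/8) + (-1)·(-5/4) + (-1)·(3/8) = 127/8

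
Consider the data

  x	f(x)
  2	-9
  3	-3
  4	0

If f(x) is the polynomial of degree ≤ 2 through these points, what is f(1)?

-18

Using Newton's divided-difference form:
f[2,3] = (-3 - (-9)) / (3 - 2) = 6
f[3,4] = (0 - (-3)) / (4 - 3) = 3
f[2,3,4] = (3 - 6) / (4 - 2) = -3/2
f(1) = -9 + 6·(-1) + (-3/2)·(-1)·(-2) = -18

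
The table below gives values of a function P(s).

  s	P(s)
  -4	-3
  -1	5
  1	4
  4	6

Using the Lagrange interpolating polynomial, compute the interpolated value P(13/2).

L_0(13/2) = (15/2)·(11/2)·(5/2)/[(-3)·(-5)·(-8)] = -55/64
L_1(13/2) = (21/2)·(11/2)·(5/2)/[(3)·(-2)·(-5)] = 77/16
L_2(13/2) = (21/2)·(15/2)·(5/2)/[(5)·(2)·(-3)] = -105/16
L_3(13/2) = (21/2)·(15/2)·(11/2)/[(8)·(5)·(3)] = 231/64
Sum: (-3)·(-55/64) + 5·(77/16) + 4·(-105/16) + 6·(231/64) = 1411/64

1411/64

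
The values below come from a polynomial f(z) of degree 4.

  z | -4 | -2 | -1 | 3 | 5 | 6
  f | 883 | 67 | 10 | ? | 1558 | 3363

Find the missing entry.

162

The 5 known values determine f uniquely (degree ≤ 4).
Evaluate each Lagrange basis at z = 3:
L_0(3) = (5)·(4)·(-2)·(-3)/[(-2)·(-3)·(-9)·(-10)] = 2/9
L_1(3) = (7)·(4)·(-2)·(-3)/[(2)·(-1)·(-7)·(-8)] = -3/2
L_2(3) = (7)·(5)·(-2)·(-3)/[(3)·(1)·(-6)·(-7)] = 5/3
L_3(3) = (7)·(5)·(4)·(-3)/[(9)·(7)·(6)·(-1)] = 10/9
L_4(3) = (7)·(5)·(4)·(-2)/[(10)·(8)·(7)·(1)] = -1/2
Sum: 883·(2/9) + 67·(-3/2) + 10·(5/3) + 1558·(10/9) + 3363·(-1/2) = 162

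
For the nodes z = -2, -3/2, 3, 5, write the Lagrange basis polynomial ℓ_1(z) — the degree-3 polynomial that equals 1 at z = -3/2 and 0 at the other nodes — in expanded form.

ℓ_1(z) = (z + 2)(z - 3)(z - 5) / [(1/2)·(-9/2)·(-13/2)]
       = (z^3 - 6z^2 - z + 30) / (117/8)

ℓ_1(z) = (8/117)z^3 - (16/39)z^2 - (8/117)z + 80/39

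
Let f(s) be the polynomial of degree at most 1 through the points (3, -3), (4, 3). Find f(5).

9

Evaluate each Lagrange basis at s = 5:
L_0(5) = (1)/[(-1)] = -1
L_1(5) = (2)/[(1)] = 2
Sum: (-3)·(-1) + 3·(2) = 9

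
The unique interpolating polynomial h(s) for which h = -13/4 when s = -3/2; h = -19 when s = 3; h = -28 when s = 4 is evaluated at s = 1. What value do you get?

-7

L_0(1) = (-2)·(-3)/[(-9/2)·(-11/2)] = 8/33
L_1(1) = (5/2)·(-3)/[(9/2)·(-1)] = 5/3
L_2(1) = (5/2)·(-2)/[(11/2)·(1)] = -10/11
Sum: (-13/4)·(8/33) + (-19)·(5/3) + (-28)·(-10/11) = -7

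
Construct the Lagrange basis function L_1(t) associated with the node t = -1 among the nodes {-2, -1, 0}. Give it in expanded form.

L_1(t) = (t + 2)t / [(1)·(-1)]
       = (t^2 + 2t) / (-1)

L_1(t) = -t^2 - 2t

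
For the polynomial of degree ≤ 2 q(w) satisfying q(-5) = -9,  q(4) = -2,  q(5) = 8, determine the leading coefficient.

83/90

The leading coefficient equals the top divided difference q[-5,4,5].
q[-5,4] = (-2 - (-9)) / (4 - (-5)) = 7/9
q[4,5] = (8 - (-2)) / (5 - 4) = 10
q[-5,4,5] = (10 - 7/9) / (5 - (-5)) = 83/90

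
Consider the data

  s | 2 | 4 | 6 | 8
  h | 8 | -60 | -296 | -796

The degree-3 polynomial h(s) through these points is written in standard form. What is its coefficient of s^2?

Build the Lagrange basis polynomials:
L_0(s) = (s - 4)(s - 6)(s - 8) / [-48] = -(1/48)s^3 + (3/8)s^2 - (13/6)s + 4
L_1(s) = (s - 2)(s - 6)(s - 8) / [16] = (1/16)s^3 - s^2 + (19/4)s - 6
L_2(s) = (s - 2)(s - 4)(s - 8) / [-16] = -(1/16)s^3 + (7/8)s^2 - (7/2)s + 4
L_3(s) = (s - 2)(s - 4)(s - 6) / [48] = (1/48)s^3 - (1/4)s^2 + (11/12)s - 1
h(s) = 8·L_0 + (-60)·L_1 + (-296)·L_2 + (-796)·L_3
Only the coefficient of s^2 is needed; take it from each L_i and combine:
8·(3/8) + (-60)·(-1) + (-296)·(7/8) + (-796)·(-1/4) = 3

3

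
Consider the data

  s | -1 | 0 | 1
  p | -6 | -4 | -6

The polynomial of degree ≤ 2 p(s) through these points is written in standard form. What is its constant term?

-4

Build the Lagrange basis polynomials:
L_0(s) = s(s - 1) / [2] = (1/2)s^2 - (1/2)s
L_1(s) = (s + 1)(s - 1) / [-1] = -s^2 + 1
L_2(s) = (s + 1)s / [2] = (1/2)s^2 + (1/2)s
p(s) = (-6)·L_0 + (-4)·L_1 + (-6)·L_2
Only the constant term is needed; take it from each L_i and combine:
(-6)·(0) + (-4)·(1) + (-6)·(0) = -4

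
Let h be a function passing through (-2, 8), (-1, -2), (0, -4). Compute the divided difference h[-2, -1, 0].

4

h[-2,-1] = (-2 - 8) / (-1 - (-2)) = -10
h[-1,0] = (-4 - (-2)) / (0 - (-1)) = -2
h[-2,-1,0] = (-2 - (-10)) / (0 - (-2)) = 4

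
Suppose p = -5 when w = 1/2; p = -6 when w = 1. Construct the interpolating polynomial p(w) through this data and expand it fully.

L_0(w) = (w - 1) / [-1/2] = -2w + 2
L_1(w) = (w - 1/2) / [1/2] = 2w - 1
p(w) = (-5)·L_0 + (-6)·L_1
  (-5)·L_0(w) = 10w - 10
  (-6)·L_1(w) = -12w + 6
Adding term by term: -2w - 4

p(w) = -2w - 4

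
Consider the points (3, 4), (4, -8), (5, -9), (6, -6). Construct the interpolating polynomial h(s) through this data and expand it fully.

h(s) = -(7/6)s^3 + (39/2)s^2 - (316/3)s + 176

Newton's divided differences:
h[3,4] = (-8 - 4) / (4 - 3) = -12
h[4,5] = (-9 - (-8)) / (5 - 4) = -1
h[5,6] = (-6 - (-9)) / (6 - 5) = 3
h[3,4,5] = (-1 - (-12)) / (5 - 3) = 11/2
h[4,5,6] = (3 - (-1)) / (6 - 4) = 2
h[3,4,5,6] = (2 - 11/2) / (6 - 3) = -7/6
h(s) = 4 + (-12)·(s - 3) + (11/2)·(s - 3)(s - 4) + (-7/6)·(s - 3)(s - 4)(s - 5)
Expanding: h(s) = -(7/6)s^3 + (39/2)s^2 - (316/3)s + 176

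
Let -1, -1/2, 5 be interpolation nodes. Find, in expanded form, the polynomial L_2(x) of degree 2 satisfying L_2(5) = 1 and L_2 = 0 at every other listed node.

L_2(x) = (1/33)x^2 + (1/22)x + 1/66

L_2(x) = (x + 1)(x + 1/2) / [(6)·(11/2)]
       = (x^2 + (3/2)x + 1/2) / (33)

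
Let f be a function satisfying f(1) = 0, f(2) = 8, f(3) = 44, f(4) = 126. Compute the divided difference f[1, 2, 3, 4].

f[1,2] = (8 - 0) / (2 - 1) = 8
f[2,3] = (44 - 8) / (3 - 2) = 36
f[3,4] = (126 - 44) / (4 - 3) = 82
f[1,2,3] = (36 - 8) / (3 - 1) = 14
f[2,3,4] = (82 - 36) / (4 - 2) = 23
f[1,2,3,4] = (23 - 14) / (4 - 1) = 3

3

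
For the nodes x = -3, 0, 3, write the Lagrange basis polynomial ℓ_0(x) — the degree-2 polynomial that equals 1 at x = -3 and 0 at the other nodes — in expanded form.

ℓ_0(x) = x(x - 3) / [(-3)·(-6)]
       = (x^2 - 3x) / (18)

ℓ_0(x) = (1/18)x^2 - (1/6)x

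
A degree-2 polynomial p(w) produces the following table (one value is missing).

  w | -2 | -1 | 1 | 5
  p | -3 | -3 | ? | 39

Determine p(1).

3

The 3 known values determine p uniquely (degree ≤ 2).
Evaluate each Lagrange basis at w = 1:
L_0(1) = (2)·(-4)/[(-1)·(-7)] = -8/7
L_1(1) = (3)·(-4)/[(1)·(-6)] = 2
L_2(1) = (3)·(2)/[(7)·(6)] = 1/7
Sum: (-3)·(-8/7) + (-3)·(2) + 39·(1/7) = 3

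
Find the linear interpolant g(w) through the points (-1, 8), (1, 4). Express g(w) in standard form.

Build the Lagrange basis polynomials:
L_0(w) = (w - 1) / [-2] = -(1/2)w + 1/2
L_1(w) = (w + 1) / [2] = (1/2)w + 1/2
g(w) = 8·L_0 + 4·L_1
  8·L_0(w) = -4w + 4
  4·L_1(w) = 2w + 2
Adding term by term: -2w + 6

g(w) = -2w + 6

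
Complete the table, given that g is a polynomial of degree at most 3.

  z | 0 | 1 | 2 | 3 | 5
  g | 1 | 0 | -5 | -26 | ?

The 4 known values determine g uniquely (degree ≤ 3).
L_0(5) = (4)·(3)·(2)/[(-1)·(-2)·(-3)] = -4
L_1(5) = (5)·(3)·(2)/[(1)·(-1)·(-2)] = 15
L_2(5) = (5)·(4)·(2)/[(2)·(1)·(-1)] = -20
L_3(5) = (5)·(4)·(3)/[(3)·(2)·(1)] = 10
Sum: 1·(-4) + 0 + (-5)·(-20) + (-26)·(10) = -164

-164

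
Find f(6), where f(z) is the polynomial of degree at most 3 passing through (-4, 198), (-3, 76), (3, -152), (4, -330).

-1022

Using Newton's divided-difference form:
f[-4,-3] = (76 - 198) / (-3 - (-4)) = -122
f[-3,3] = (-152 - 76) / (3 - (-3)) = -38
f[3,4] = (-330 - (-152)) / (4 - 3) = -178
f[-4,-3,3] = (-38 - (-122)) / (3 - (-4)) = 12
f[-3,3,4] = (-178 - (-38)) / (4 - (-3)) = -20
f[-4,-3,3,4] = (-20 - 12) / (4 - (-4)) = -4
f(6) = 198 + (-122)·(10) + 12·(10)·(9) + (-4)·(10)·(9)·(3) = -1022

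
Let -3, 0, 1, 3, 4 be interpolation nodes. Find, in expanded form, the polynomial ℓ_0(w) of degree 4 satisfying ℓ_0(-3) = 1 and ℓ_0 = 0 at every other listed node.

ℓ_0(w) = (1/504)w^4 - (1/63)w^3 + (19/504)w^2 - (1/42)w

ℓ_0(w) = w(w - 1)(w - 3)(w - 4) / [(-3)·(-4)·(-6)·(-7)]
       = (w^4 - 8w^3 + 19w^2 - 12w) / (504)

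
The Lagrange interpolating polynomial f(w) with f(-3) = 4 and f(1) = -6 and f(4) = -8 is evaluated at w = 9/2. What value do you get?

-63/8

L_0(9/2) = (7/2)·(1/2)/[(-4)·(-7)] = 1/16
L_1(9/2) = (15/2)·(1/2)/[(4)·(-3)] = -5/16
L_2(9/2) = (15/2)·(7/2)/[(7)·(3)] = 5/4
Sum: 4·(1/16) + (-6)·(-5/16) + (-8)·(5/4) = -63/8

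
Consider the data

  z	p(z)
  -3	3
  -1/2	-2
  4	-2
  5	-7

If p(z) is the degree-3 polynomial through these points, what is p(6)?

-2427/154

Evaluate each Lagrange basis at z = 6:
L_0(6) = (13/2)·(2)·(1)/[(-5/2)·(-7)·(-8)] = -13/140
L_1(6) = (9)·(2)·(1)/[(5/2)·(-9/2)·(-11/2)] = 16/55
L_2(6) = (9)·(13/2)·(1)/[(7)·(9/2)·(-1)] = -13/7
L_3(6) = (9)·(13/2)·(2)/[(8)·(11/2)·(1)] = 117/44
Sum: 3·(-13/140) + (-2)·(16/55) + (-2)·(-13/7) + (-7)·(117/44) = -2427/154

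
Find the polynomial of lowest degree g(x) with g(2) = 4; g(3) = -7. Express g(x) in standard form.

L_0(x) = (x - 3) / [-1] = -x + 3
L_1(x) = (x - 2) / [1] = x - 2
g(x) = 4·L_0 + (-7)·L_1
  4·L_0(x) = -4x + 12
  (-7)·L_1(x) = -7x + 14
Adding term by term: -11x + 26

g(x) = -11x + 26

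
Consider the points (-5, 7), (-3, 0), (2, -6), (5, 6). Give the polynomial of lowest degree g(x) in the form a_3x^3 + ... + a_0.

g(x) = (9/280)x^3 + (73/140)x^2 - (253/280)x - 183/28

Build the Lagrange basis polynomials:
L_0(x) = (x + 3)(x - 2)(x - 5) / [-140] = -(1/140)x^3 + (1/35)x^2 + (11/140)x - 3/14
L_1(x) = (x + 5)(x - 2)(x - 5) / [80] = (1/80)x^3 - (1/40)x^2 - (5/16)x + 5/8
L_2(x) = (x + 5)(x + 3)(x - 5) / [-105] = -(1/105)x^3 - (1/35)x^2 + (5/21)x + 5/7
L_3(x) = (x + 5)(x + 3)(x - 2) / [240] = (1/240)x^3 + (1/40)x^2 - (1/240)x - 1/8
g(x) = 7·L_0 + 0·L_1 + (-6)·L_2 + 6·L_3
  7·L_0(x) = -(1/20)x^3 + (1/5)x^2 + (11/20)x - 3/2
  0·L_1(x) = 0
  (-6)·L_2(x) = (2/35)x^3 + (6/35)x^2 - (10/7)x - 30/7
  6·L_3(x) = (1/40)x^3 + (3/20)x^2 - (1/40)x - 3/4
Adding term by term: (9/280)x^3 + (73/140)x^2 - (253/280)x - 183/28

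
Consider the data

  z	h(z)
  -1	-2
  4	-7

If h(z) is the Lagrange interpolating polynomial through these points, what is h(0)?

-3

Evaluate each Lagrange basis at z = 0:
L_0(0) = (-4)/[(-5)] = 4/5
L_1(0) = (1)/[(5)] = 1/5
Sum: (-2)·(4/5) + (-7)·(1/5) = -3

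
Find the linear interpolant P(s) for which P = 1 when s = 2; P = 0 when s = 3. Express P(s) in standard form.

L_0(s) = (s - 3) / [-1] = -s + 3
L_1(s) = (s - 2) / [1] = s - 2
P(s) = 1·L_0 + 0·L_1
  1·L_0(s) = -s + 3
  0·L_1(s) = 0
Adding term by term: -s + 3

P(s) = -s + 3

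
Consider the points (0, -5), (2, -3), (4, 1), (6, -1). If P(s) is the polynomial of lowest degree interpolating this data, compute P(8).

-17

Using Newton's divided-difference form:
P[0,2] = (-3 - (-5)) / (2 - 0) = 1
P[2,4] = (1 - (-3)) / (4 - 2) = 2
P[4,6] = (-1 - 1) / (6 - 4) = -1
P[0,2,4] = (2 - 1) / (4 - 0) = 1/4
P[2,4,6] = (-1 - 2) / (6 - 2) = -3/4
P[0,2,4,6] = (-3/4 - 1/4) / (6 - 0) = -1/6
P(8) = -5 + 1·(8) + (1/4)·(8)·(6) + (-1/6)·(8)·(6)·(4) = -17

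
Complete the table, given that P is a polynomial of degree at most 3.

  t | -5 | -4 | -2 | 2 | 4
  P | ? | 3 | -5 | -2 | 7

157/16

The 4 known values determine P uniquely (degree ≤ 3).
L_0(-5) = (-3)·(-7)·(-9)/[(-2)·(-6)·(-8)] = 63/32
L_1(-5) = (-1)·(-7)·(-9)/[(2)·(-4)·(-6)] = -21/16
L_2(-5) = (-1)·(-3)·(-9)/[(6)·(4)·(-2)] = 9/16
L_3(-5) = (-1)·(-3)·(-7)/[(8)·(6)·(2)] = -7/32
Sum: 3·(63/32) + (-5)·(-21/16) + (-2)·(9/16) + 7·(-7/32) = 157/16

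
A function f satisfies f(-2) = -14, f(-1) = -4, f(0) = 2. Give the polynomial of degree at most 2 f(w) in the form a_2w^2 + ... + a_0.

Newton's divided differences:
f[-2,-1] = (-4 - (-14)) / (-1 - (-2)) = 10
f[-1,0] = (2 - (-4)) / (0 - (-1)) = 6
f[-2,-1,0] = (6 - 10) / (0 - (-2)) = -2
f(w) = -14 + 10·(w + 2) + (-2)·(w + 2)(w + 1)
Expanding: f(w) = -2w^2 + 4w + 2

f(w) = -2w^2 + 4w + 2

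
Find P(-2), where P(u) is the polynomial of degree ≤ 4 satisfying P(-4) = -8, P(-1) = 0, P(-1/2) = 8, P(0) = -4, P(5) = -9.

Evaluate each Lagrange basis at u = -2:
L_0(-2) = (-1)·(-3/2)·(-2)·(-7)/[(-3)·(-7/2)·(-4)·(-9)] = 1/18
L_1(-2) = (2)·(-3/2)·(-2)·(-7)/[(3)·(-1/2)·(-1)·(-6)] = 14/3
L_2(-2) = (2)·(-1)·(-2)·(-7)/[(7/2)·(1/2)·(-1/2)·(-11/2)] = -64/11
L_3(-2) = (2)·(-1)·(-3/2)·(-7)/[(4)·(1)·(1/2)·(-5)] = 21/10
L_4(-2) = (2)·(-1)·(-3/2)·(-2)/[(9)·(6)·(11/2)·(5)] = -2/495
Sum: (-8)·(1/18) + 0 + 8·(-64/11) + (-4)·(21/10) + (-9)·(-2/495) = -5480/99

-5480/99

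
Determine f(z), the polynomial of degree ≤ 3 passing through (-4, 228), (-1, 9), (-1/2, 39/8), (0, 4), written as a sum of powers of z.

Build the Lagrange basis polynomials:
L_0(z) = (z + 1)(z + 1/2)z / [-42] = -(1/42)z^3 - (1/28)z^2 - (1/84)z
L_1(z) = (z + 4)(z + 1/2)z / [3/2] = (2/3)z^3 + 3z^2 + (4/3)z
L_2(z) = (z + 4)(z + 1)z / [-7/8] = -(8/7)z^3 - (40/7)z^2 - (32/7)z
L_3(z) = (z + 4)(z + 1)(z + 1/2) / [2] = (1/2)z^3 + (11/4)z^2 + (13/4)z + 1
f(z) = 228·L_0 + 9·L_1 + (39/8)·L_2 + 4·L_3
  228·L_0(z) = -(38/7)z^3 - (57/7)z^2 - (19/7)z
  9·L_1(z) = 6z^3 + 27z^2 + 12z
  (39/8)·L_2(z) = -(39/7)z^3 - (195/7)z^2 - (156/7)z
  4·L_3(z) = 2z^3 + 11z^2 + 13z + 4
Adding term by term: -3z^3 + 2z^2 + 4

f(z) = -3z^3 + 2z^2 + 4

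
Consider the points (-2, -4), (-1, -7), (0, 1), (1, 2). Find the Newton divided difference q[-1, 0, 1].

q[-1,0] = (1 - (-7)) / (0 - (-1)) = 8
q[0,1] = (2 - 1) / (1 - 0) = 1
q[-1,0,1] = (1 - 8) / (1 - (-1)) = -7/2

-7/2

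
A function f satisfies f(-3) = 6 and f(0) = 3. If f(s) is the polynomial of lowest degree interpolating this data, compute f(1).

Evaluate each Lagrange basis at s = 1:
L_0(1) = (1)/[(-3)] = -1/3
L_1(1) = (4)/[(3)] = 4/3
Sum: 6·(-1/3) + 3·(4/3) = 2

2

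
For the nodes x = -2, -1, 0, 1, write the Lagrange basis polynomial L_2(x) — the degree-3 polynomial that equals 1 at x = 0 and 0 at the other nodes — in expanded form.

L_2(x) = -(1/2)x^3 - x^2 + (1/2)x + 1

L_2(x) = (x + 2)(x + 1)(x - 1) / [(2)·(1)·(-1)]
       = (x^3 + 2x^2 - x - 2) / (-2)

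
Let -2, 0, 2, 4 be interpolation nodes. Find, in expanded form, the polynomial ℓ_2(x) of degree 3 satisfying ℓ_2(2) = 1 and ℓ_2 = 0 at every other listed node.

ℓ_2(x) = -(1/16)x^3 + (1/8)x^2 + (1/2)x

ℓ_2(x) = (x + 2)x(x - 4) / [(4)·(2)·(-2)]
       = (x^3 - 2x^2 - 8x) / (-16)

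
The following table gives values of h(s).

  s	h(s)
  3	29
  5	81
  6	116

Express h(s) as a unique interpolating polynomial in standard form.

Build the Lagrange basis polynomials:
L_0(s) = (s - 5)(s - 6) / [6] = (1/6)s^2 - (11/6)s + 5
L_1(s) = (s - 3)(s - 6) / [-2] = -(1/2)s^2 + (9/2)s - 9
L_2(s) = (s - 3)(s - 5) / [3] = (1/3)s^2 - (8/3)s + 5
h(s) = 29·L_0 + 81·L_1 + 116·L_2
  29·L_0(s) = (29/6)s^2 - (319/6)s + 145
  81·L_1(s) = -(81/2)s^2 + (729/2)s - 729
  116·L_2(s) = (116/3)s^2 - (928/3)s + 580
Adding term by term: 3s^2 + 2s - 4

h(s) = 3s^2 + 2s - 4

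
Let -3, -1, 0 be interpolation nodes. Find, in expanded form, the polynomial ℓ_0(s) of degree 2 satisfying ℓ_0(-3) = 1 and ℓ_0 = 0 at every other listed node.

ℓ_0(s) = (1/6)s^2 + (1/6)s

ℓ_0(s) = (s + 1)s / [(-2)·(-3)]
       = (s^2 + s) / (6)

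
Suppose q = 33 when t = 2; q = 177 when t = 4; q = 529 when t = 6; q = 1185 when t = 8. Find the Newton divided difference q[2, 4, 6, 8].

q[2,4] = (177 - 33) / (4 - 2) = 72
q[4,6] = (529 - 177) / (6 - 4) = 176
q[6,8] = (1185 - 529) / (8 - 6) = 328
q[2,4,6] = (176 - 72) / (6 - 2) = 26
q[4,6,8] = (328 - 176) / (8 - 4) = 38
q[2,4,6,8] = (38 - 26) / (8 - 2) = 2

2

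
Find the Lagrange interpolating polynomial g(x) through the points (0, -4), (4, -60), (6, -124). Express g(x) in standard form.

g(x) = -3x^2 - 2x - 4

L_0(x) = (x - 4)(x - 6) / [24] = (1/24)x^2 - (5/12)x + 1
L_1(x) = x(x - 6) / [-8] = -(1/8)x^2 + (3/4)x
L_2(x) = x(x - 4) / [12] = (1/12)x^2 - (1/3)x
g(x) = (-4)·L_0 + (-60)·L_1 + (-124)·L_2
  (-4)·L_0(x) = -(1/6)x^2 + (5/3)x - 4
  (-60)·L_1(x) = (15/2)x^2 - 45x
  (-124)·L_2(x) = -(31/3)x^2 + (124/3)x
Adding term by term: -3x^2 - 2x - 4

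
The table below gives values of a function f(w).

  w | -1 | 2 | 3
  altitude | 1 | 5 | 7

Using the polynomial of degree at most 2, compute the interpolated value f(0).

2

Using Newton's divided-difference form:
f[-1,2] = (5 - 1) / (2 - (-1)) = 4/3
f[2,3] = (7 - 5) / (3 - 2) = 2
f[-1,2,3] = (2 - 4/3) / (3 - (-1)) = 1/6
f(0) = 1 + (4/3)·(1) + (1/6)·(1)·(-2) = 2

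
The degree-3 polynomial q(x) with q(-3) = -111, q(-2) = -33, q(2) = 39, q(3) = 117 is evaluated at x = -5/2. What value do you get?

-129/2

Evaluate each Lagrange basis at x = -5/2:
L_0(-5/2) = (-1/2)·(-9/2)·(-11/2)/[(-1)·(-5)·(-6)] = 33/80
L_1(-5/2) = (1/2)·(-9/2)·(-11/2)/[(1)·(-4)·(-5)] = 99/160
L_2(-5/2) = (1/2)·(-1/2)·(-11/2)/[(5)·(4)·(-1)] = -11/160
L_3(-5/2) = (1/2)·(-1/2)·(-9/2)/[(6)·(5)·(1)] = 3/80
Sum: (-111)·(33/80) + (-33)·(99/160) + 39·(-11/160) + 117·(3/80) = -129/2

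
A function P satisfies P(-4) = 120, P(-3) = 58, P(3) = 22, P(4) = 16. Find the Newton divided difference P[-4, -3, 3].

P[-4,-3] = (58 - 120) / (-3 - (-4)) = -62
P[-3,3] = (22 - 58) / (3 - (-3)) = -6
P[-4,-3,3] = (-6 - (-62)) / (3 - (-4)) = 8

8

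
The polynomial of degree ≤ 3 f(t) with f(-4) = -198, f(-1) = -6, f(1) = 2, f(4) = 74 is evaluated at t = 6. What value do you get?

Using Newton's divided-difference form:
f[-4,-1] = (-6 - (-198)) / (-1 - (-4)) = 64
f[-1,1] = (2 - (-6)) / (1 - (-1)) = 4
f[1,4] = (74 - 2) / (4 - 1) = 24
f[-4,-1,1] = (4 - 64) / (1 - (-4)) = -12
f[-1,1,4] = (24 - 4) / (4 - (-1)) = 4
f[-4,-1,1,4] = (4 - (-12)) / (4 - (-4)) = 2
f(6) = -198 + 64·(10) + (-12)·(10)·(7) + 2·(10)·(7)·(5) = 302

302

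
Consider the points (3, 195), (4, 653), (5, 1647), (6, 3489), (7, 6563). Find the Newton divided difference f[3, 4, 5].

268

f[3,4] = (653 - 195) / (4 - 3) = 458
f[4,5] = (1647 - 653) / (5 - 4) = 994
f[3,4,5] = (994 - 458) / (5 - 3) = 268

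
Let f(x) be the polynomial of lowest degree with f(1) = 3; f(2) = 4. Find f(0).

L_0(0) = (-2)/[(-1)] = 2
L_1(0) = (-1)/[(1)] = -1
Sum: 3·(2) + 4·(-1) = 2

2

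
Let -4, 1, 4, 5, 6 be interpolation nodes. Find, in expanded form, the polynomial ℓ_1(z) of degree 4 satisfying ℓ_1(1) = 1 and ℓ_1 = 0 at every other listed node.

ℓ_1(z) = -(1/300)z^4 + (11/300)z^3 - (7/150)z^2 - (44/75)z + 8/5

ℓ_1(z) = (z + 4)(z - 4)(z - 5)(z - 6) / [(5)·(-3)·(-4)·(-5)]
       = (z^4 - 11z^3 + 14z^2 + 176z - 480) / (-300)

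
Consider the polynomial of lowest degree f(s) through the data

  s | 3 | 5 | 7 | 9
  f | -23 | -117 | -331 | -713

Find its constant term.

-2

L_0(s) = (s - 5)(s - 7)(s - 9) / [-48] = -(1/48)s^3 + (7/16)s^2 - (143/48)s + 105/16
L_1(s) = (s - 3)(s - 7)(s - 9) / [16] = (1/16)s^3 - (19/16)s^2 + (111/16)s - 189/16
L_2(s) = (s - 3)(s - 5)(s - 9) / [-16] = -(1/16)s^3 + (17/16)s^2 - (87/16)s + 135/16
L_3(s) = (s - 3)(s - 5)(s - 7) / [48] = (1/48)s^3 - (5/16)s^2 + (71/48)s - 35/16
f(s) = (-23)·L_0 + (-117)·L_1 + (-331)·L_2 + (-713)·L_3
Only the constant term is needed; take it from each L_i and combine:
(-23)·(105/16) + (-117)·(-189/16) + (-331)·(135/16) + (-713)·(-35/16) = -2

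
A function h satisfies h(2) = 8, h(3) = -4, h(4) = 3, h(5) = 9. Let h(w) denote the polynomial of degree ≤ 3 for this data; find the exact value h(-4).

1599

Using Newton's divided-difference form:
h[2,3] = (-4 - 8) / (3 - 2) = -12
h[3,4] = (3 - (-4)) / (4 - 3) = 7
h[4,5] = (9 - 3) / (5 - 4) = 6
h[2,3,4] = (7 - (-12)) / (4 - 2) = 19/2
h[3,4,5] = (6 - 7) / (5 - 3) = -1/2
h[2,3,4,5] = (-1/2 - 19/2) / (5 - 2) = -10/3
h(-4) = 8 + (-12)·(-6) + (19/2)·(-6)·(-7) + (-10/3)·(-6)·(-7)·(-8) = 1599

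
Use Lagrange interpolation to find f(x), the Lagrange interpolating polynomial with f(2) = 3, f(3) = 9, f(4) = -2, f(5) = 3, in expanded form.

f(x) = (11/2)x^3 - 58x^2 + (383/2)x - 192

L_0(x) = (x - 3)(x - 4)(x - 5) / [-6] = -(1/6)x^3 + 2x^2 - (47/6)x + 10
L_1(x) = (x - 2)(x - 4)(x - 5) / [2] = (1/2)x^3 - (11/2)x^2 + 19x - 20
L_2(x) = (x - 2)(x - 3)(x - 5) / [-2] = -(1/2)x^3 + 5x^2 - (31/2)x + 15
L_3(x) = (x - 2)(x - 3)(x - 4) / [6] = (1/6)x^3 - (3/2)x^2 + (13/3)x - 4
f(x) = 3·L_0 + 9·L_1 + (-2)·L_2 + 3·L_3
  3·L_0(x) = -(1/2)x^3 + 6x^2 - (47/2)x + 30
  9·L_1(x) = (9/2)x^3 - (99/2)x^2 + 171x - 180
  (-2)·L_2(x) = x^3 - 10x^2 + 31x - 30
  3·L_3(x) = (1/2)x^3 - (9/2)x^2 + 13x - 12
Adding term by term: (11/2)x^3 - 58x^2 + (383/2)x - 192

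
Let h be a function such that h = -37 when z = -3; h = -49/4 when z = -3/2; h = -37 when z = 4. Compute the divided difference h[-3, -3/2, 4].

-3

h[-3,-3/2] = (-49/4 - (-37)) / (-3/2 - (-3)) = 33/2
h[-3/2,4] = (-37 - (-49/4)) / (4 - (-3/2)) = -9/2
h[-3,-3/2,4] = (-9/2 - 33/2) / (4 - (-3)) = -3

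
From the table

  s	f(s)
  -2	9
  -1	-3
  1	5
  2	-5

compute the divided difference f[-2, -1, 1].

f[-2,-1] = (-3 - 9) / (-1 - (-2)) = -12
f[-1,1] = (5 - (-3)) / (1 - (-1)) = 4
f[-2,-1,1] = (4 - (-12)) / (1 - (-2)) = 16/3

16/3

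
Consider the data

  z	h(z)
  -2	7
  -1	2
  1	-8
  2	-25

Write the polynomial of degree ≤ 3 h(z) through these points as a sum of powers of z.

h(z) = -z^3 - 2z^2 - 4z - 1

L_0(z) = (z + 1)(z - 1)(z - 2) / [-12] = -(1/12)z^3 + (1/6)z^2 + (1/12)z - 1/6
L_1(z) = (z + 2)(z - 1)(z - 2) / [6] = (1/6)z^3 - (1/6)z^2 - (2/3)z + 2/3
L_2(z) = (z + 2)(z + 1)(z - 2) / [-6] = -(1/6)z^3 - (1/6)z^2 + (2/3)z + 2/3
L_3(z) = (z + 2)(z + 1)(z - 1) / [12] = (1/12)z^3 + (1/6)z^2 - (1/12)z - 1/6
h(z) = 7·L_0 + 2·L_1 + (-8)·L_2 + (-25)·L_3
  7·L_0(z) = -(7/12)z^3 + (7/6)z^2 + (7/12)z - 7/6
  2·L_1(z) = (1/3)z^3 - (1/3)z^2 - (4/3)z + 4/3
  (-8)·L_2(z) = (4/3)z^3 + (4/3)z^2 - (16/3)z - 16/3
  (-25)·L_3(z) = -(25/12)z^3 - (25/6)z^2 + (25/12)z + 25/6
Adding term by term: -z^3 - 2z^2 - 4z - 1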